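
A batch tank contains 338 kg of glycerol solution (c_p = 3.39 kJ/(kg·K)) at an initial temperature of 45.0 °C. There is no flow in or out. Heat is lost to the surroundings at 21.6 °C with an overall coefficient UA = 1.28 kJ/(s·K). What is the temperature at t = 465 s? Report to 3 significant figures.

35.5 °C

Energy balance: M c_p dT/dt = −UA(T − T_amb).
dT/dt = (T_ss − T)/τ with T_ss = T_amb = 21.600 °C, τ = M c_p/UA = 338·3.39/1.28 = 895.17 s.
This is linear first-order; T(t) = T_ss + (T₀ − T_ss) e^(−t/τ).
T(465) = 21.600 + (23.400)·0.59485 = 35.519 °C.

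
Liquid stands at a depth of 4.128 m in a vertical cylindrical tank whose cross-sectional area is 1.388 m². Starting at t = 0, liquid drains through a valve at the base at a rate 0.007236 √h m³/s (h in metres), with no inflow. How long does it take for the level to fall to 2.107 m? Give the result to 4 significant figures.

A dh/dt = −Q_out = −0.007236 √h.
∫ h^(−1/2) dh = −(0.007236/A) ∫ dt, giving 2√h = 2√h₀ − (0.007236/A) t.
t = 2A(√h₀ − √h)/0.007236 = 2·1.388·(√4.128 − √2.107)/0.007236
  = 2.77600 × (2.03175 − 1.45155) / 0.007236 = 222.585 s.

222.6 s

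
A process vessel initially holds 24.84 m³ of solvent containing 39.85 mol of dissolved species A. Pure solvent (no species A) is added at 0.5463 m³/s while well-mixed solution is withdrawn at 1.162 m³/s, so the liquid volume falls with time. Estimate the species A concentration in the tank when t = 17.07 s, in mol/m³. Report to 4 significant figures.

0.9847 mol/m³

Let m(t) be the amount of species A. Volume: V(t) = V₀ + (Q_in − Q_out) t = 24.84 − 0.615700 t; V(17.07) = 14.3300 m³.
Species balance (pure solvent in): dm/dt = −Q_out · m/V(t).
Separate: dm/m = −Q_out dt/V(t) ⇒ ln(m/m₀) = −(Q_out/(Q_in−Q_out)) ln(V/V₀).
m = m₀ (V₀/V)^(Q_out/(Q_in−Q_out)) = 39.85 × (24.84/14.3300)^(-1.88728) = 14.1106 mol.
C = m/V = 14.1106/14.3300 = 0.984691 mol/m³.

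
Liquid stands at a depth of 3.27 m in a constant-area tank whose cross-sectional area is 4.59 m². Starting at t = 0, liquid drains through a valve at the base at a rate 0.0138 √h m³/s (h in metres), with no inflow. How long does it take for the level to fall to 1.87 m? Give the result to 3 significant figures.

293 s

Volume balance on the tank: A dh/dt = −0.0138 √h.
This is separable: 2 d(√h)/dt = −0.0138/A, so √h = √h₀ − (0.0138/(2A)) t.
t = 2A(√h₀ − √h)/0.0138 = 2·4.59·(√3.27 − √1.87)/0.0138
  = 9.1800 × (1.8083 − 1.3675) / 0.0138 = 293.25 s.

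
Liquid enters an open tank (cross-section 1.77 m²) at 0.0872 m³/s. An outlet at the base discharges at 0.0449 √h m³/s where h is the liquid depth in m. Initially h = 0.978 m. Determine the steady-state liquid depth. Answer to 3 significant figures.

3.77 m

A dh/dt = Q_in − 0.0449 √h. Steady state requires inflow = outflow:
Q_in = 0.0449 √h_ss ⇒ √h_ss = 0.0872/0.0449 = 1.9421.
h_ss = 1.9421² = 3.7717 m. (Since h₀ = 0.978 m < h_ss, the level will rise toward this value.)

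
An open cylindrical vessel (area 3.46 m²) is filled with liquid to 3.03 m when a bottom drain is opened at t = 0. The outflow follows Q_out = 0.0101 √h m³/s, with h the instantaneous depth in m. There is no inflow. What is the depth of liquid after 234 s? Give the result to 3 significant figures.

1.96 m

A dh/dt = −Q_out = −0.0101 √h.
∫ h^(−1/2) dh = −(0.0101/A) ∫ dt, giving 2√h = 2√h₀ − (0.0101/A) t.
√h = √3.03 − 0.0101·234/(2·3.46) = 1.7407 − 0.34153 = 1.3992.
h = 1.3992² = 1.9576 m.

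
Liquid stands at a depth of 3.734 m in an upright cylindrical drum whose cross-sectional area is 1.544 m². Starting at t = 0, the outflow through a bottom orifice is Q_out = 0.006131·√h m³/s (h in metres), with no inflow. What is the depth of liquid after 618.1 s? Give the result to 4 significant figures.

Accumulation of liquid (constant cross-section A): A dh/dt = −0.006131 √h.
This is separable: 2 d(√h)/dt = −0.006131/A, so √h = √h₀ − (0.006131/(2A)) t.
√h = √3.734 − 0.006131·618.1/(2·1.544) = 1.93236 − 1.22719 = 0.705163.
h = 0.705163² = 0.497255 m.

0.4973 m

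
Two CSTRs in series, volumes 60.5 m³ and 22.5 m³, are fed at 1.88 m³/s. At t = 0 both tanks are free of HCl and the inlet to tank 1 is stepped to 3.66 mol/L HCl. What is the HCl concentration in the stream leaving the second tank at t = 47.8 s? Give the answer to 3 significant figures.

2.38 mol/L

Species balance on tank i: dCᵢ/dt = (Cᵢ₋₁ − Cᵢ)/τᵢ with τᵢ = Vᵢ/Q.
τ₁ = 60.5/1.88 = 32.181 s; τ₂ = 22.5/1.88 = 11.968 s.
Solving the cascade with C₁(0)=C₂(0)=0 gives C₂(t) = C_in[1 − (τ₁ e^(−t/τ₁) − τ₂ e^(−t/τ₂))/(τ₁ − τ₂)].
At t = 47.8: e^(−t/τ₁) = 0.22642, e^(−t/τ₂) = 0.018427.
C₂ = 3.66·[1 − (32.181·0.22642 − 11.968·0.018427)/(20.213)] = 3.66·0.65042 = 2.3805 mol/L.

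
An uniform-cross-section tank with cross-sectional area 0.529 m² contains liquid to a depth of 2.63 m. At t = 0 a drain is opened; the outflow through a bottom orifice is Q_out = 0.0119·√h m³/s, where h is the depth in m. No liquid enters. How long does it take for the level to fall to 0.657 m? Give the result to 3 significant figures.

72.1 s

Volume balance on the tank: A dh/dt = −0.0119 √h.
∫ h^(−1/2) dh = −(0.0119/A) ∫ dt, giving 2√h = 2√h₀ − (0.0119/A) t.
t = 2A(√h₀ − √h)/0.0119 = 2·0.529·(√2.63 − √0.657)/0.0119
  = 1.0580 × (1.6217 − 0.81056) / 0.0119 = 72.119 s.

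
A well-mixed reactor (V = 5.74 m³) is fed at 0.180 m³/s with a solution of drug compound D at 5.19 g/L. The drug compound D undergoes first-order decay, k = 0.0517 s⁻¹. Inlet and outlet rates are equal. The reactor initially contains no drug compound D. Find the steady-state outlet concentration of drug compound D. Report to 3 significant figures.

1.96 g/L

V dC/dt = Q(C_in − C) − k V C.
At steady state: 0 = Q C_in − (Q + kV) C_ss, so C_ss = Q C_in/(Q + kV).
C_ss = 0.180·5.19/(0.180 + 0.0517·5.74) = 0.93420/0.47676 = 1.9595 g/L.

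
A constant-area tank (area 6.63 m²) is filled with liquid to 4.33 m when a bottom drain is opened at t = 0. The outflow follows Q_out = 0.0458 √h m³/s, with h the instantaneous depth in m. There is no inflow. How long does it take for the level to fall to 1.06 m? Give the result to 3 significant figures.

With no inflow, A dh/dt = −0.0458 √h.
Separate and integrate: 2(√h − √h₀) = −(0.0458/A) t.
t = 2A(√h₀ − √h)/0.0458 = 2·6.63·(√4.33 − √1.06)/0.0458
  = 13.260 × (2.0809 − 1.0296) / 0.0458 = 304.37 s.

304 s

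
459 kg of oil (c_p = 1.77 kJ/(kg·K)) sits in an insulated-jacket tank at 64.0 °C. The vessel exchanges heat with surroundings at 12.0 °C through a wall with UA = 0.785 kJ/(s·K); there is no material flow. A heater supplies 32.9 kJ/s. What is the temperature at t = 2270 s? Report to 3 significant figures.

55.0 °C

M c_p dT/dt = −UA(T − T_amb) + Q̇.
dT/dt = (T_ss − T)/τ with T_ss = T_amb + Q̇/UA = 12.0 + 32.9/0.785 = 53.911 °C, τ = M c_p/UA = 459·1.77/0.785 = 1034.9 s.
This is linear first-order; T(t) = T_ss + (T₀ − T_ss) e^(−t/τ).
T(2270) = 53.911 + (10.089)·0.11154 = 55.036 °C.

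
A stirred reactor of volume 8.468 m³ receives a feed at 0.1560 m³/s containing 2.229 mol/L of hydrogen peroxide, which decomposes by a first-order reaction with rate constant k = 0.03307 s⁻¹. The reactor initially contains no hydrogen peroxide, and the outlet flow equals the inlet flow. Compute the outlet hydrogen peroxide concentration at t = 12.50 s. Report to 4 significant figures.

Accumulation = in − out − consumed: V dC/dt = Q C_in − Q C − k V C.
dC/dt = (Q/V) C_in − (Q/V + k) C; effective rate a = Q/V + k = 0.0184223 + 0.03307 = 0.0514923 s⁻¹.
C_ss = Q C_in/(Q + kV) = 0.797465 mol/L; C(t) = C_ss + (C₀ − C_ss) e^(−a t).
C(12.50) = 0.797465 + (-0.797465)·e^(−0.0514923·12.50) = 0.797465 + (-0.797465)·0.525369 = 0.378501 mol/L.

0.3785 mol/L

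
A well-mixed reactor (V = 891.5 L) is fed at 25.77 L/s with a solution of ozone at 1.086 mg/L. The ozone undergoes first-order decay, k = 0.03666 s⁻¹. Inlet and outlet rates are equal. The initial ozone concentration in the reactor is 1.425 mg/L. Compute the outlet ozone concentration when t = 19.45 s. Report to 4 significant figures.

0.7431 mg/L

V dC/dt = Q(C_in − C) − k V C.
dC/dt = (Q/V) C_in − (Q/V + k) C; effective rate a = Q/V + k = 0.0289063 + 0.03666 = 0.0655663 s⁻¹.
C_ss = Q C_in/(Q + kV) = 0.478787 mg/L; C(t) = C_ss + (C₀ − C_ss) e^(−a t).
C(19.45) = 0.478787 + (0.946213)·e^(−0.0655663·19.45) = 0.478787 + (0.946213)·0.279357 = 0.743118 mg/L.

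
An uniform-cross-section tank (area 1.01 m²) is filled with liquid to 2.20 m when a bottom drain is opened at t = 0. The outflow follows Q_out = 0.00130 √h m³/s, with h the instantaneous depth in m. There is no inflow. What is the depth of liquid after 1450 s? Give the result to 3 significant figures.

0.303 m

Unsteady balance on liquid volume: A dh/dt = −0.00130 √h.
This is separable: 2 d(√h)/dt = −0.00130/A, so √h = √h₀ − (0.00130/(2A)) t.
√h = √2.20 − 0.00130·1450/(2·1.01) = 1.4832 − 0.93317 = 0.55007.
h = 0.55007² = 0.30258 m.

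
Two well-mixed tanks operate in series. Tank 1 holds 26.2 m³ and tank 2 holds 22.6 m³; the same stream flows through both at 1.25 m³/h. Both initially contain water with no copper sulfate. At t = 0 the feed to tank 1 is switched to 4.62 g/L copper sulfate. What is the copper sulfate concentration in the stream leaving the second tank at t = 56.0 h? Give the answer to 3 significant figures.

Species balance on tank i: dCᵢ/dt = (Cᵢ₋₁ − Cᵢ)/τᵢ with τᵢ = Vᵢ/Q.
τ₁ = 26.2/1.25 = 20.960 h; τ₂ = 22.6/1.25 = 18.080 h.
Tank 1: C₁ = C_in(1 − e^(−t/τ₁)). Tank 2 (τ₁ ≠ τ₂): C₂ = C_in[1 − (τ₁ e^(−t/τ₁) − τ₂ e^(−t/τ₂))/(τ₁ − τ₂)].
At t = 56.0: e^(−t/τ₁) = 0.069131, e^(−t/τ₂) = 0.045169.
C₂ = 4.62·[1 − (20.960·0.069131 − 18.080·0.045169)/(2.8800)] = 4.62·0.78044 = 3.6056 g/L.

3.61 g/L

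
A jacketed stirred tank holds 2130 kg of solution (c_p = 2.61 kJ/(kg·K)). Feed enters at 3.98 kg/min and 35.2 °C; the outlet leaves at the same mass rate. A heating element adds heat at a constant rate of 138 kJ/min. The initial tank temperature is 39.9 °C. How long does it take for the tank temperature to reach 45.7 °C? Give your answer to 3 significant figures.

603 min

M c_p dT/dt = ṁ c_p (T_in − T) + Q̇.
τ = M/ṁ = 535.18 min; T_ss = T_in + Q̇/(ṁ c_p) = 48.485 °C.
T(t) = T_ss + (T₀ − T_ss) e^(−t/τ). Set T = 45.7:
e^(−t/τ) = (45.7 − 48.485)/(39.9 − 48.485) = 0.32439
t = −535.18 · ln(0.32439) = 602.51 min.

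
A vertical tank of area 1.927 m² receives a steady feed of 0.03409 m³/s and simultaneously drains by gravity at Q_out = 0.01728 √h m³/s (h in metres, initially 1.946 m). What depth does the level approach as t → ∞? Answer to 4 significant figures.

3.892 m

Volume balance on the tank: A dh/dt = Q_in − 0.01728 √h. At steady state dh/dt = 0:
Q_in = 0.01728 √h_ss ⇒ √h_ss = 0.03409/0.01728 = 1.97280.
h_ss = 1.97280² = 3.89194 m. (Since h₀ = 1.946 m < h_ss, the level will rise toward this value.)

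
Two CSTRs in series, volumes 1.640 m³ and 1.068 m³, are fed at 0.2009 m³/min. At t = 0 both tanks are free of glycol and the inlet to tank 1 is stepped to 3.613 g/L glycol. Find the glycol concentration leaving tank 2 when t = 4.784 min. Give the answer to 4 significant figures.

Time constants: τᵢ = Vᵢ/Q for each well-mixed tank.
τ₁ = 1.640/0.2009 = 8.16327 min; τ₂ = 1.068/0.2009 = 5.31608 min.
Solving the cascade with C₁(0)=C₂(0)=0 gives C₂(t) = C_in[1 − (τ₁ e^(−t/τ₁) − τ₂ e^(−t/τ₂))/(τ₁ − τ₂)].
At t = 4.784: e^(−t/τ₁) = 0.556527, e^(−t/τ₂) = 0.406606.
C₂ = 3.613·[1 − (8.16327·0.556527 − 5.31608·0.406606)/(2.84719)] = 3.613·0.163550 = 0.590908 g/L.

0.5909 g/L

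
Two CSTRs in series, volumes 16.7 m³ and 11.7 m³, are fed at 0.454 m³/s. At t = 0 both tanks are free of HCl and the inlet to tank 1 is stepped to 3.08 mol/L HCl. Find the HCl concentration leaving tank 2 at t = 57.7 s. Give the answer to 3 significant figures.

Each tank obeys Vᵢ dCᵢ/dt = Q(Cᵢ₋₁ − Cᵢ), so τᵢ = Vᵢ/Q.
τ₁ = 16.7/0.454 = 36.784 s; τ₂ = 11.7/0.454 = 25.771 s.
Tank 1: C₁ = C_in(1 − e^(−t/τ₁)). Tank 2 (τ₁ ≠ τ₂): C₂ = C_in[1 − (τ₁ e^(−t/τ₁) − τ₂ e^(−t/τ₂))/(τ₁ − τ₂)].
At t = 57.7: e^(−t/τ₁) = 0.20833, e^(−t/τ₂) = 0.10657.
C₂ = 3.08·[1 − (36.784·0.20833 − 25.771·0.10657)/(11.013)] = 3.08·0.55354 = 1.7049 mol/L.

1.70 mol/L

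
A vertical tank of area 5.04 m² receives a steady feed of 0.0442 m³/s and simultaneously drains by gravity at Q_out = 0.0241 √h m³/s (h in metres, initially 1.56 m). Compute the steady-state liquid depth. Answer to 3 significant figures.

3.36 m

Mass balance (ρ constant): A dh/dt = Q_in − 0.0241 √h. At steady state dh/dt = 0:
Q_in = 0.0241 √h_ss ⇒ √h_ss = 0.0442/0.0241 = 1.8340.
h_ss = 1.8340² = 3.3636 m. (Since h₀ = 1.56 m < h_ss, the level will rise toward this value.)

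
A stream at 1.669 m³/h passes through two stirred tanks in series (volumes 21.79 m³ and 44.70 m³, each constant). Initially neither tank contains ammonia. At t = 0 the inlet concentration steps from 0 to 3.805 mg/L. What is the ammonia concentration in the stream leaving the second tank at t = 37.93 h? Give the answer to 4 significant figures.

2.202 mg/L

Time constants: τᵢ = Vᵢ/Q for each well-mixed tank.
τ₁ = 21.79/1.669 = 13.0557 h; τ₂ = 44.70/1.669 = 26.7825 h.
Solving the cascade with C₁(0)=C₂(0)=0 gives C₂(t) = C_in[1 − (τ₁ e^(−t/τ₁) − τ₂ e^(−t/τ₂))/(τ₁ − τ₂)].
At t = 37.93: e^(−t/τ₁) = 0.0547357, e^(−t/τ₂) = 0.242629.
C₂ = 3.805·[1 − (13.0557·0.0547357 − 26.7825·0.242629)/(-13.7268)] = 3.805·0.578664 = 2.20182 mg/L.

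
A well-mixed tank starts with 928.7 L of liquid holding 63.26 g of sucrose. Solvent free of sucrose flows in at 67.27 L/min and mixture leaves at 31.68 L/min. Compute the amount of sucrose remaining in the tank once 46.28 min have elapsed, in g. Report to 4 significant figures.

25.51 g

Total volume: dV/dt = Q_in − Q_out = 35.5900 L/min, so V(t) = 928.7 + 35.5900 t and V(46.28) = 2575.81 L.
Solute balance: dm/dt = 0 − Q_out C = −Q_out m/V(t).
dm/m = −Q_out dt/(V₀ + 35.5900 t); integrating gives ln(m/m₀) = −(Q_out/(Q_in−Q_out)) ln(V/V₀).
m = m₀ (V₀/V)^(Q_out/(Q_in−Q_out)) = 63.26 × (928.7/2575.81)^(0.890138) = 25.5132 g.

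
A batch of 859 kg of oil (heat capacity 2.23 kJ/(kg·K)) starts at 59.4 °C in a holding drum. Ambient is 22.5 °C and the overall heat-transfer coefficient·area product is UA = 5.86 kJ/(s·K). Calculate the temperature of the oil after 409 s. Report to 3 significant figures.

33.1 °C

Energy balance: M c_p dT/dt = −UA(T − T_amb).
dT/dt = (T_ss − T)/τ with T_ss = T_amb = 22.500 °C, τ = M c_p/UA = 859·2.23/5.86 = 326.89 s.
Integrating: T(t) = T_ss + (T₀ − T_ss) e^(−t/τ).
T(409) = 22.500 + (36.900)·0.28616 = 33.059 °C.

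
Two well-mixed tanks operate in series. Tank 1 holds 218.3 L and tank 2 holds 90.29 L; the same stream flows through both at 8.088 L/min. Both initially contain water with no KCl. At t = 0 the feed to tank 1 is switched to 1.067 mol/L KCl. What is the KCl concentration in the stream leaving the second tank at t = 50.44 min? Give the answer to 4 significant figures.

Time constants: τᵢ = Vᵢ/Q for each well-mixed tank.
τ₁ = 218.3/8.088 = 26.9906 min; τ₂ = 90.29/8.088 = 11.1635 min.
Tank 1: C₁ = C_in(1 − e^(−t/τ₁)). Tank 2 (τ₁ ≠ τ₂): C₂ = C_in[1 − (τ₁ e^(−t/τ₁) − τ₂ e^(−t/τ₂))/(τ₁ − τ₂)].
At t = 50.44: e^(−t/τ₁) = 0.154309, e^(−t/τ₂) = 0.0109074.
C₂ = 1.067·[1 − (26.9906·0.154309 − 11.1635·0.0109074)/(15.8272)] = 1.067·0.744545 = 0.794429 mol/L.

0.7944 mol/L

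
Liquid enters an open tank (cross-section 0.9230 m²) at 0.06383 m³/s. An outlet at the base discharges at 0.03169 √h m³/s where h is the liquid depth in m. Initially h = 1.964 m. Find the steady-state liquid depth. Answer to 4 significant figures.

Accumulation of liquid (constant cross-section A): A dh/dt = Q_in − 0.03169 √h. At steady state dh/dt = 0:
Q_in = 0.03169 √h_ss ⇒ √h_ss = 0.06383/0.03169 = 2.01420.
h_ss = 2.01420² = 4.05700 m. (Since h₀ = 1.964 m < h_ss, the level will rise toward this value.)

4.057 m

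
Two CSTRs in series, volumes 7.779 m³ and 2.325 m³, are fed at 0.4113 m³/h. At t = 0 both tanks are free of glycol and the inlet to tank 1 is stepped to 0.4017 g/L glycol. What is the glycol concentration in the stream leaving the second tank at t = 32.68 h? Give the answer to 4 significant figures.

Species balance on tank i: dCᵢ/dt = (Cᵢ₋₁ − Cᵢ)/τᵢ with τᵢ = Vᵢ/Q.
τ₁ = 7.779/0.4113 = 18.9132 h; τ₂ = 2.325/0.4113 = 5.65281 h.
Tank 1: C₁ = C_in(1 − e^(−t/τ₁)). Tank 2 (τ₁ ≠ τ₂): C₂ = C_in[1 − (τ₁ e^(−t/τ₁) − τ₂ e^(−t/τ₂))/(τ₁ − τ₂)].
At t = 32.68: e^(−t/τ₁) = 0.177658, e^(−t/τ₂) = 0.00308502.
C₂ = 0.4017·[1 − (18.9132·0.177658 − 5.65281·0.00308502)/(13.2604)] = 0.4017·0.747922 = 0.300440 g/L.

0.3004 g/L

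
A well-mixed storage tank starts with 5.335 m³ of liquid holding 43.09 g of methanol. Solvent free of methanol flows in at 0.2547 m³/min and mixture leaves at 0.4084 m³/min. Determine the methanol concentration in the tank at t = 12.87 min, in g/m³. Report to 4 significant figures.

Let m(t) be the amount of methanol. Volume: V(t) = V₀ + (Q_in − Q_out) t = 5.335 − 0.153700 t; V(12.87) = 3.35688 m³.
No methanol enters, so dm/dt = −Q_out · (m/V).
dm/m = −Q_out dt/(V₀ − 0.153700 t); integrating gives ln(m/m₀) = −(Q_out/(Q_in−Q_out)) ln(V/V₀).
m = m₀ (V₀/V)^(Q_out/(Q_in−Q_out)) = 43.09 × (5.335/3.35688)^(-2.65712) = 12.5825 g.
C = m/V = 12.5825/3.35688 = 3.74827 g/m³.

3.748 g/m³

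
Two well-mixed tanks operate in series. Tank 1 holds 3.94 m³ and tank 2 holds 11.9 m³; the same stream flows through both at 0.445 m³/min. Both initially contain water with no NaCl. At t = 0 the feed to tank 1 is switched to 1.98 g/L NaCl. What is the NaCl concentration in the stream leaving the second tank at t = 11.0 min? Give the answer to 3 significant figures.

0.301 g/L

Time constants: τᵢ = Vᵢ/Q for each well-mixed tank.
τ₁ = 3.94/0.445 = 8.8539 min; τ₂ = 11.9/0.445 = 26.742 min.
Tank 1: C₁ = C_in(1 − e^(−t/τ₁)). Tank 2 (τ₁ ≠ τ₂): C₂ = C_in[1 − (τ₁ e^(−t/τ₁) − τ₂ e^(−t/τ₂))/(τ₁ − τ₂)].
At t = 11.0: e^(−t/τ₁) = 0.28869, e^(−t/τ₂) = 0.66276.
C₂ = 1.98·[1 − (8.8539·0.28869 − 26.742·0.66276)/(-17.888)] = 1.98·0.15209 = 0.30114 g/L.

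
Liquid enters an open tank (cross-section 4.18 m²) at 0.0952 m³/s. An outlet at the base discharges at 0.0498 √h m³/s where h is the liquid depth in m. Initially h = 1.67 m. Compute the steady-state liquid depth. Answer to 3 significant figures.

3.65 m

A dh/dt = Q_in − 0.0498 √h. Steady state requires inflow = outflow:
Q_in = 0.0498 √h_ss ⇒ √h_ss = 0.0952/0.0498 = 1.9116.
h_ss = 1.9116² = 3.6544 m. (Since h₀ = 1.67 m < h_ss, the level will rise toward this value.)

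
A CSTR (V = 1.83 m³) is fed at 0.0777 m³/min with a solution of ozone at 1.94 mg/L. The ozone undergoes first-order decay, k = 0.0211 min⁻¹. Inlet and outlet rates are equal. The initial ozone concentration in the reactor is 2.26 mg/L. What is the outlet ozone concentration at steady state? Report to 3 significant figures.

1.30 mg/L

Species balance: V dC/dt = Q C_in − Q C − k V C.
Steady state (dC/dt = 0): C_ss = Q C_in/(Q + kV) = C_in/(1 + kV/Q).
C_ss = 0.0777·1.94/(0.0777 + 0.0211·1.83) = 0.15074/0.11631 = 1.2960 mg/L.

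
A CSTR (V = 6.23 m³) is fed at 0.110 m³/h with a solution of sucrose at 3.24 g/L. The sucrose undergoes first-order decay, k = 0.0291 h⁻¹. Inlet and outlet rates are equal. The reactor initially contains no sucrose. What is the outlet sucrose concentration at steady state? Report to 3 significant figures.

Accumulation = in − out − consumed: V dC/dt = Q C_in − Q C − k V C.
Steady state (dC/dt = 0): C_ss = Q C_in/(Q + kV) = C_in/(1 + kV/Q).
C_ss = 0.110·3.24/(0.110 + 0.0291·6.23) = 0.35640/0.29129 = 1.2235 g/L.

1.22 g/L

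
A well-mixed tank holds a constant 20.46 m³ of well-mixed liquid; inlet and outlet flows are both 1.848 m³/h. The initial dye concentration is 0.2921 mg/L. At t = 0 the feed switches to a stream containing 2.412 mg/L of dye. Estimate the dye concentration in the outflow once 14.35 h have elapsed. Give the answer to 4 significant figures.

1.832 mg/L

Unsteady species balance (constant V, well mixed): V dC/dt = Q(C_in − C).
Time constant τ = V/Q = 20.46/1.848 = 11.0714 h.
Integrating: C(t) = C_in + (C₀ − C_in) e^(−t/τ).
C(14.35) = 2.412 + (0.2921 − 2.412)·e^(−14.35/11.0714) = 2.412 + (-2.11990)·0.273589 = 1.83202 mg/L.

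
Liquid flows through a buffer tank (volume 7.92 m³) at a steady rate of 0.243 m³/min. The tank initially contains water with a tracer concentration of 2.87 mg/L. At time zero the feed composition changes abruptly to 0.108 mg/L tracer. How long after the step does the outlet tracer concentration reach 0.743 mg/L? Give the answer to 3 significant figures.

47.9 min

Species balance: V dC/dt = Q(C_in − C) ⇒ τ = V/Q = 32.593 min.
C(t) = C_in + (C₀ − C_in) e^(−t/τ). Set C = 0.743 and solve for t:
e^(−t/τ) = (C − C_in)/(C₀ − C_in) = (0.743 − 0.108)/(2.87 − 0.108) = 0.22991
t = −τ ln(…) = 32.593 × 1.4701 = 47.914 min.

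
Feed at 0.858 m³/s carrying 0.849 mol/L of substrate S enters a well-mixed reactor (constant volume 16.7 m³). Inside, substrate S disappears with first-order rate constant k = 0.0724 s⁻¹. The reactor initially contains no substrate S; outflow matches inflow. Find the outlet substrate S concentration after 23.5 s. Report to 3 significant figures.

Species balance: V dC/dt = Q C_in − Q C − k V C.
dC/dt = (Q/V) C_in − (Q/V + k) C; effective rate a = Q/V + k = 0.051377 + 0.0724 = 0.12378 s⁻¹.
C_ss = Q C_in/(Q + kV) = 0.35240 mol/L; C(t) = C_ss + (C₀ − C_ss) e^(−a t).
C(23.5) = 0.35240 + (-0.35240)·e^(−0.12378·23.5) = 0.35240 + (-0.35240)·0.054543 = 0.33318 mol/L.

0.333 mol/L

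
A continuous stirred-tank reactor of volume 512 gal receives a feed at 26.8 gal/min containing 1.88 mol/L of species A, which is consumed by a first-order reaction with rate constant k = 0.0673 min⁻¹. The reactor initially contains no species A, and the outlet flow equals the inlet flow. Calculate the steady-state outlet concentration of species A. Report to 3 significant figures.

0.822 mol/L

V dC/dt = Q(C_in − C) − k V C.
At steady state: 0 = Q C_in − (Q + kV) C_ss, so C_ss = Q C_in/(Q + kV).
C_ss = 26.8·1.88/(26.8 + 0.0673·512) = 50.384/61.258 = 0.82249 mol/L.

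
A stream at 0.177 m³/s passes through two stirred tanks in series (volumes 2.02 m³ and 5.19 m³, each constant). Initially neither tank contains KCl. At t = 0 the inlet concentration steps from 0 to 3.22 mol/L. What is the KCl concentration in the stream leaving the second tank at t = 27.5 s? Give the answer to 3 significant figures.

1.34 mol/L

Time constants: τᵢ = Vᵢ/Q for each well-mixed tank.
τ₁ = 2.02/0.177 = 11.412 s; τ₂ = 5.19/0.177 = 29.322 s.
Solving the cascade with C₁(0)=C₂(0)=0 gives C₂(t) = C_in[1 − (τ₁ e^(−t/τ₁) − τ₂ e^(−t/τ₂))/(τ₁ − τ₂)].
At t = 27.5: e^(−t/τ₁) = 0.089846, e^(−t/τ₂) = 0.39146.
C₂ = 3.22·[1 − (11.412·0.089846 − 29.322·0.39146)/(-17.910)] = 3.22·0.41634 = 1.3406 mol/L.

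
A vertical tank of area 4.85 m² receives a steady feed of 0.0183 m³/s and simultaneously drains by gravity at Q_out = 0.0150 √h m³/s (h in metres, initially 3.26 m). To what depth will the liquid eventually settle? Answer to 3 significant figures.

A dh/dt = Q_in − 0.0150 √h. Steady state requires inflow = outflow:
Q_in = 0.0150 √h_ss ⇒ √h_ss = 0.0183/0.0150 = 1.2200.
h_ss = 1.2200² = 1.4884 m. (Since h₀ = 3.26 m > h_ss, the level will fall toward this value.)

1.49 m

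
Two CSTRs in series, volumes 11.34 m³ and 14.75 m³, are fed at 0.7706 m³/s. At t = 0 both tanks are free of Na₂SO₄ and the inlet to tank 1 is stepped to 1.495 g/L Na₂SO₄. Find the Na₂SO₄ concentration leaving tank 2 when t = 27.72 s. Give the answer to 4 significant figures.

0.7312 g/L

Species balance on tank i: dCᵢ/dt = (Cᵢ₋₁ − Cᵢ)/τᵢ with τᵢ = Vᵢ/Q.
τ₁ = 11.34/0.7706 = 14.7158 s; τ₂ = 14.75/0.7706 = 19.1409 s.
Solving the cascade with C₁(0)=C₂(0)=0 gives C₂(t) = C_in[1 − (τ₁ e^(−t/τ₁) − τ₂ e^(−t/τ₂))/(τ₁ − τ₂)].
At t = 27.72: e^(−t/τ₁) = 0.152028, e^(−t/τ₂) = 0.234992.
C₂ = 1.495·[1 − (14.7158·0.152028 − 19.1409·0.234992)/(-4.42512)] = 1.495·0.489113 = 0.731224 g/L.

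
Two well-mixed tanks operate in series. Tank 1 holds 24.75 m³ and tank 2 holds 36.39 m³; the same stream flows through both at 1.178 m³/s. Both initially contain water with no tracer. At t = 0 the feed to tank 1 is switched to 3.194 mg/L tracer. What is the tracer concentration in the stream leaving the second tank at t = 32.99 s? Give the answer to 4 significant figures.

Time constants: τᵢ = Vᵢ/Q for each well-mixed tank.
τ₁ = 24.75/1.178 = 21.0102 s; τ₂ = 36.39/1.178 = 30.8913 s.
Tank 1: C₁ = C_in(1 − e^(−t/τ₁)). Tank 2 (τ₁ ≠ τ₂): C₂ = C_in[1 − (τ₁ e^(−t/τ₁) − τ₂ e^(−t/τ₂))/(τ₁ − τ₂)].
At t = 32.99: e^(−t/τ₁) = 0.208006, e^(−t/τ₂) = 0.343717.
C₂ = 3.194·[1 − (21.0102·0.208006 − 30.8913·0.343717)/(-9.88115)] = 3.194·0.367721 = 1.17450 mg/L.

1.175 mg/L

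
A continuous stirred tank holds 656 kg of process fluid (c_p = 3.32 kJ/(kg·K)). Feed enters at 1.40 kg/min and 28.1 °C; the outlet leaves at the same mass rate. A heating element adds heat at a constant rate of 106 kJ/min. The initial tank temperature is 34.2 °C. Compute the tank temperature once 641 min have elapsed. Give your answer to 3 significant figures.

Heat balance on the well-mixed liquid: M c_p dT/dt = ṁ c_p (T_in − T) + 106.
Rearrange: dT/dt = (T_ss − T)/τ with τ = M/ṁ = 468.57 min and T_ss = T_in + Q̇/(ṁ c_p) = 50.906 °C.
T approaches T_ss exponentially: T(t) = T_ss + (T₀ − T_ss) e^(−t/τ).
T(641) = 50.906 + (-16.706)·e^(−641/468.57) = 50.906 + (-16.706)·0.25462 = 46.652 °C.

46.7 °C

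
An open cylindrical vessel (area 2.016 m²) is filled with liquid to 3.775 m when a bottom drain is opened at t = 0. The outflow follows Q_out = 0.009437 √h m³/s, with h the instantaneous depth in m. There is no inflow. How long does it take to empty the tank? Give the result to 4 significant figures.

With no inflow, A dh/dt = −0.009437 √h.
∫ h^(−1/2) dh = −(0.009437/A) ∫ dt, giving 2√h = 2√h₀ − (0.009437/A) t.
Tank is empty when √h = 0: t_empty = 2A√h₀/0.009437.
t_empty = 2·2.016·√3.775/0.009437 = 4.03200·1.94294/0.009437 = 830.128 s.

830.1 s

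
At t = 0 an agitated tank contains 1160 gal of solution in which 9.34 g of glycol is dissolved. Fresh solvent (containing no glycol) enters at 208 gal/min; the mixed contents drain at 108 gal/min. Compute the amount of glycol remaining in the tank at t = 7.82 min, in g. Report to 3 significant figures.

Let m(t) be the amount of glycol. Volume: V(t) = V₀ + (Q_in − Q_out) t = 1160 + 100.00 t; V(7.82) = 1942.0 gal.
Species balance (pure solvent in): dm/dt = −Q_out · m/V(t).
Separate: dm/m = −Q_out dt/V(t) ⇒ ln(m/m₀) = −(Q_out/(Q_in−Q_out)) ln(V/V₀).
m = m₀ (V₀/V)^(Q_out/(Q_in−Q_out)) = 9.34 × (1160/1942.0)^(1.0800) = 5.3537 g.

5.35 g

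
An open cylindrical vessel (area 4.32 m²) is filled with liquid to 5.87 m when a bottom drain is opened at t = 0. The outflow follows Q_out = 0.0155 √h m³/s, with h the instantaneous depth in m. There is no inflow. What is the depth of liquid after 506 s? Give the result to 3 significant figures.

A dh/dt = −Q_out = −0.0155 √h.
∫ h^(−1/2) dh = −(0.0155/A) ∫ dt, giving 2√h = 2√h₀ − (0.0155/A) t.
√h = √5.87 − 0.0155·506/(2·4.32) = 2.4228 − 0.90775 = 1.5151.
h = 1.5151² = 2.2954 m.

2.30 m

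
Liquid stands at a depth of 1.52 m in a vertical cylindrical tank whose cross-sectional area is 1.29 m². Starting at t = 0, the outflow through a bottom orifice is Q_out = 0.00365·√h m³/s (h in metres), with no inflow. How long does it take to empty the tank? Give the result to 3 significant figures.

871 s

With no inflow, A dh/dt = −0.00365 √h.
Separate and integrate: 2(√h − √h₀) = −(0.00365/A) t.
Set h = 0: 2√h₀ = (0.00365/A) t_empty ⇒ t_empty = 2A√h₀/0.00365.
t_empty = 2·1.29·√1.52/0.00365 = 2.5800·1.2329/0.00365 = 871.46 s.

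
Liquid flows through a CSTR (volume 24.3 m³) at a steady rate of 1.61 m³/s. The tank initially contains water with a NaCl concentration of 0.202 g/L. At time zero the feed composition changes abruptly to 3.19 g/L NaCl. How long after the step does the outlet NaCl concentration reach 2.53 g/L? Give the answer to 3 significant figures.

Mass balance on the solute (V constant): V dC/dt = Q(C_in − C), so τ = V/Q = 15.093 s.
C(t) = C_in + (C₀ − C_in) e^(−t/τ). Set C = 2.53 and solve for t:
e^(−t/τ) = (C − C_in)/(C₀ − C_in) = (2.53 − 3.19)/(0.202 − 3.19) = 0.22088
t = −τ ln(…) = 15.093 × 1.5101 = 22.792 s.

22.8 s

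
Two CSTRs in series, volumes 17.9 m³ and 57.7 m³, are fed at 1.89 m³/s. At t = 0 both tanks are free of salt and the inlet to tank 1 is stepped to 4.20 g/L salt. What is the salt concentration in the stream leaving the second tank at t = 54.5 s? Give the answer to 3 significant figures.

3.18 g/L

Species balance on tank i: dCᵢ/dt = (Cᵢ₋₁ − Cᵢ)/τᵢ with τᵢ = Vᵢ/Q.
τ₁ = 17.9/1.89 = 9.4709 s; τ₂ = 57.7/1.89 = 30.529 s.
Tank 1: C₁ = C_in(1 − e^(−t/τ₁)). Tank 2 (τ₁ ≠ τ₂): C₂ = C_in[1 − (τ₁ e^(−t/τ₁) − τ₂ e^(−t/τ₂))/(τ₁ − τ₂)].
At t = 54.5: e^(−t/τ₁) = 0.0031686, e^(−t/τ₂) = 0.16777.
C₂ = 4.20·[1 − (9.4709·0.0031686 − 30.529·0.16777)/(-21.058)] = 4.20·0.75821 = 3.1845 g/L.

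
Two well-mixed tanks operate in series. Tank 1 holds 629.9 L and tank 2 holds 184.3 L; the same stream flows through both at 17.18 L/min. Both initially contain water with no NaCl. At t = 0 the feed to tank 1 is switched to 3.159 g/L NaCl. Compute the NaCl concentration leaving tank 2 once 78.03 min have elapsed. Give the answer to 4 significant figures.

2.628 g/L

Species balance on tank i: dCᵢ/dt = (Cᵢ₋₁ − Cᵢ)/τᵢ with τᵢ = Vᵢ/Q.
τ₁ = 629.9/17.18 = 36.6647 min; τ₂ = 184.3/17.18 = 10.7276 min.
Solving the cascade with C₁(0)=C₂(0)=0 gives C₂(t) = C_in[1 − (τ₁ e^(−t/τ₁) − τ₂ e^(−t/τ₂))/(τ₁ − τ₂)].
At t = 78.03: e^(−t/τ₁) = 0.119051, e^(−t/τ₂) = 0.000693494.
C₂ = 3.159·[1 − (36.6647·0.119051 − 10.7276·0.000693494)/(25.9371)] = 3.159·0.831996 = 2.62828 g/L.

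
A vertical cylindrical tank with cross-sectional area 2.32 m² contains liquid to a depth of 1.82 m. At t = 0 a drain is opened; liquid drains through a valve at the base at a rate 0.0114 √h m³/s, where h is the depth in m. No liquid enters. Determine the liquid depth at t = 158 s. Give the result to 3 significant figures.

0.923 m

Volume balance on the tank: A dh/dt = −0.0114 √h.
This is separable: 2 d(√h)/dt = −0.0114/A, so √h = √h₀ − (0.0114/(2A)) t.
√h = √1.82 − 0.0114·158/(2·2.32) = 1.3491 − 0.38819 = 0.96088.
h = 0.96088² = 0.92330 m.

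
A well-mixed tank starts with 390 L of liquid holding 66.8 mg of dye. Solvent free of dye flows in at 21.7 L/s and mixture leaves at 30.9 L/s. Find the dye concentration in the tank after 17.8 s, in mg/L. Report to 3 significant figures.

0.0474 mg/L

Let m(t) be the amount of dye. Volume: V(t) = V₀ + (Q_in − Q_out) t = 390 − 9.2000 t; V(17.8) = 226.24 L.
Solute balance: dm/dt = 0 − Q_out C = −Q_out m/V(t).
Separate: dm/m = −Q_out dt/V(t) ⇒ ln(m/m₀) = −(Q_out/(Q_in−Q_out)) ln(V/V₀).
m = m₀ (V₀/V)^(Q_out/(Q_in−Q_out)) = 66.8 × (390/226.24)^(-3.3587) = 10.727 mg.
C = m/V = 10.727/226.24 = 0.047412 mg/L.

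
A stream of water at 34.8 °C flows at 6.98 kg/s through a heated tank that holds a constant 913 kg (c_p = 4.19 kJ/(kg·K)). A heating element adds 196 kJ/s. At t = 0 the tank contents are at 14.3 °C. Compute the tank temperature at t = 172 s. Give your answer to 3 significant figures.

34.2 °C

M c_p dT/dt = ṁ c_p (T_in − T) + Q̇.
Rearrange: dT/dt = (T_ss − T)/τ with τ = M/ṁ = 130.80 s and T_ss = T_in + Q̇/(ṁ c_p) = 41.502 °C.
Integrating: T(t) = T_ss + (T₀ − T_ss) e^(−t/τ).
T(172) = 41.502 + (-27.202)·e^(−172/130.80) = 41.502 + (-27.202)·0.26848 = 34.198 °C.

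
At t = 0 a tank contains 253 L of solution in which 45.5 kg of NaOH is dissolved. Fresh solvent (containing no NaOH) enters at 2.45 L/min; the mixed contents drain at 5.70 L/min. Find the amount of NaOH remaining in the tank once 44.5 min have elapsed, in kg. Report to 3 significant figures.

10.3 kg

Total volume: dV/dt = Q_in − Q_out = -3.2500 L/min, so V(t) = 253 − 3.2500 t and V(44.5) = 108.38 L.
Solute balance: dm/dt = 0 − Q_out C = −Q_out m/V(t).
Separate: dm/m = −Q_out dt/V(t) ⇒ ln(m/m₀) = −(Q_out/(Q_in−Q_out)) ln(V/V₀).
m = m₀ (V₀/V)^(Q_out/(Q_in−Q_out)) = 45.5 × (253/108.38)^(-1.7538) = 10.286 kg.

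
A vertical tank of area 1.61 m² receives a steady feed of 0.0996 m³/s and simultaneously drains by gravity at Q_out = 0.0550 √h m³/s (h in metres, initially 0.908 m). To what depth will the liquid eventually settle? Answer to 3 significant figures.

Accumulation of liquid (constant cross-section A): A dh/dt = Q_in − 0.0550 √h. At steady state dh/dt = 0:
Q_in = 0.0550 √h_ss ⇒ √h_ss = 0.0996/0.0550 = 1.8109.
h_ss = 1.8109² = 3.2794 m. (Since h₀ = 0.908 m < h_ss, the level will rise toward this value.)

3.28 m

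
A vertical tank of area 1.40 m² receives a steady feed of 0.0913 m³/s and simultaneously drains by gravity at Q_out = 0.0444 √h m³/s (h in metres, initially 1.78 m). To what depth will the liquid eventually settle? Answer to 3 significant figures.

Level balance: A dh/dt = 0.0913 − 0.0444 √h. Setting dh/dt = 0:
Q_in = 0.0444 √h_ss ⇒ √h_ss = 0.0913/0.0444 = 2.0563.
h_ss = 2.0563² = 4.2284 m. (Since h₀ = 1.78 m < h_ss, the level will rise toward this value.)

4.23 m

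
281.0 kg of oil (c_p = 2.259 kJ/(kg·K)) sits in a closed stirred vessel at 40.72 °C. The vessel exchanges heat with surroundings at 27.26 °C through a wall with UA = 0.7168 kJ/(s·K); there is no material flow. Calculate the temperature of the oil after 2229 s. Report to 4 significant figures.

M c_p dT/dt = −UA(T − T_amb).
dT/dt = (T_ss − T)/τ with T_ss = T_amb = 27.2600 °C, τ = M c_p/UA = 281.0·2.259/0.7168 = 885.573 s.
This is linear first-order; T(t) = T_ss + (T₀ − T_ss) e^(−t/τ).
T(2229) = 27.2600 + (13.4600)·0.0807003 = 28.3462 °C.

28.35 °C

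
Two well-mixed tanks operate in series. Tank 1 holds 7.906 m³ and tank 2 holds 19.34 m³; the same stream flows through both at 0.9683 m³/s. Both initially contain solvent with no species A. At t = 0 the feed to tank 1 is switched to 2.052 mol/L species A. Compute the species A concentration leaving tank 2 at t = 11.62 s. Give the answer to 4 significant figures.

Each tank obeys Vᵢ dCᵢ/dt = Q(Cᵢ₋₁ − Cᵢ), so τᵢ = Vᵢ/Q.
τ₁ = 7.906/0.9683 = 8.16482 s; τ₂ = 19.34/0.9683 = 19.9731 s.
Solving the cascade with C₁(0)=C₂(0)=0 gives C₂(t) = C_in[1 − (τ₁ e^(−t/τ₁) − τ₂ e^(−t/τ₂))/(τ₁ − τ₂)].
At t = 11.62: e^(−t/τ₁) = 0.240947, e^(−t/τ₂) = 0.558902.
C₂ = 2.052·[1 − (8.16482·0.240947 − 19.9731·0.558902)/(-11.8083)] = 2.052·0.221249 = 0.454003 mol/L.

0.4540 mol/L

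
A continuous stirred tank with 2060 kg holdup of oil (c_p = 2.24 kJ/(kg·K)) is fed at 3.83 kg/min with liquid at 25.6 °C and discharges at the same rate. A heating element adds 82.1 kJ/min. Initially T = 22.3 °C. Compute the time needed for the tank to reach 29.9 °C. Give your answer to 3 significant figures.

480 min

Heat balance on the well-mixed liquid: M c_p dT/dt = ṁ c_p (T_in − T) + 82.1.
τ = M/ṁ = 537.86 min; T_ss = T_in + Q̇/(ṁ c_p) = 35.170 °C.
T(t) = T_ss + (T₀ − T_ss) e^(−t/τ). Set T = 29.9:
e^(−t/τ) = (29.9 − 35.170)/(22.3 − 35.170) = 0.40946
t = −537.86 · ln(0.40946) = 480.26 min.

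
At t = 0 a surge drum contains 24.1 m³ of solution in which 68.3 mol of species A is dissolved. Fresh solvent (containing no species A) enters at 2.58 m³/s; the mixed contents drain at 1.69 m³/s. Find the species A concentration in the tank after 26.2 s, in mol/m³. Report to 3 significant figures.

0.398 mol/m³

Let m(t) be the amount of species A. Volume: V(t) = V₀ + (Q_in − Q_out) t = 24.1 + 0.89000 t; V(26.2) = 47.418 m³.
Species balance (pure solvent in): dm/dt = −Q_out · m/V(t).
Separate: dm/m = −Q_out dt/V(t) ⇒ ln(m/m₀) = −(Q_out/(Q_in−Q_out)) ln(V/V₀).
m = m₀ (V₀/V)^(Q_out/(Q_in−Q_out)) = 68.3 × (24.1/47.418)^(1.8989) = 18.893 mol.
C = m/V = 18.893/47.418 = 0.39843 mol/m³.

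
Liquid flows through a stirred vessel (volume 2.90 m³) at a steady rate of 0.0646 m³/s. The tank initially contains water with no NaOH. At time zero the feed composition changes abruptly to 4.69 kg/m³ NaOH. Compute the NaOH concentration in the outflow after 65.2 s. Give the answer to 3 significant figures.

Mass balance on the solute (V constant): V dC/dt = Q(C_in − C).
So dC/dt = (C_in − C)/τ with τ = V/Q = 2.90/0.0646 = 44.892 s.
This is linear first-order; C(t) = C_in + (C₀ − C_in) e^(−t/τ).
C(65.2) = 4.69 + (0 − 4.69)·e^(−65.2/44.892) = 4.69 + (-4.6900)·0.23401 = 3.5925 kg/m³.

3.59 kg/m³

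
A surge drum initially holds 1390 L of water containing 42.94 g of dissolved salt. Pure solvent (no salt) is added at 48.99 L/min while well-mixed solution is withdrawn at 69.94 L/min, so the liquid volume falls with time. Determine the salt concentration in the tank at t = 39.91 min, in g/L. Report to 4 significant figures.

0.003593 g/L

Let m(t) be the amount of salt. Volume: V(t) = V₀ + (Q_in − Q_out) t = 1390 − 20.9500 t; V(39.91) = 553.886 L.
No salt enters, so dm/dt = −Q_out · (m/V).
dm/m = −Q_out dt/(V₀ − 20.9500 t); integrating gives ln(m/m₀) = −(Q_out/(Q_in−Q_out)) ln(V/V₀).
m = m₀ (V₀/V)^(Q_out/(Q_in−Q_out)) = 42.94 × (1390/553.886)^(-3.33842) = 1.98996 g.
C = m/V = 1.98996/553.886 = 0.00359273 g/L.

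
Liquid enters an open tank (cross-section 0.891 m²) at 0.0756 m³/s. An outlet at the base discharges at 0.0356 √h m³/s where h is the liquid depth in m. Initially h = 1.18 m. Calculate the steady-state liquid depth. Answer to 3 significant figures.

Level balance: A dh/dt = 0.0756 − 0.0356 √h. Setting dh/dt = 0:
Q_in = 0.0356 √h_ss ⇒ √h_ss = 0.0756/0.0356 = 2.1236.
h_ss = 2.1236² = 4.5097 m. (Since h₀ = 1.18 m < h_ss, the level will rise toward this value.)

4.51 m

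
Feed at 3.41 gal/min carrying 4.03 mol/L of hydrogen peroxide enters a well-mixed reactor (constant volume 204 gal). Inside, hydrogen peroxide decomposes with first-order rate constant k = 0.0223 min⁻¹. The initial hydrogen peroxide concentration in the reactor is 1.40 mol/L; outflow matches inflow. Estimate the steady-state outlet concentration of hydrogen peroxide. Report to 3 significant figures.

1.73 mol/L

V dC/dt = Q(C_in − C) − k V C.
At steady state: 0 = Q C_in − (Q + kV) C_ss, so C_ss = Q C_in/(Q + kV).
C_ss = 3.41·4.03/(3.41 + 0.0223·204) = 13.742/7.9592 = 1.7266 mol/L.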